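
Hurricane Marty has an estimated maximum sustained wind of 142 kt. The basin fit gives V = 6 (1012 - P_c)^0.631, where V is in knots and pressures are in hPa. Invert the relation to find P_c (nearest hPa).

861 hPa

ΔP = (V / 6)^(1/0.631) = (142/6)^1.585.
142/6 = 23.667; 23.667^1.585 ≈ 150.56 hPa.
P_c = 1012 − 150.56 = 861.44 ≈ 861 hPa.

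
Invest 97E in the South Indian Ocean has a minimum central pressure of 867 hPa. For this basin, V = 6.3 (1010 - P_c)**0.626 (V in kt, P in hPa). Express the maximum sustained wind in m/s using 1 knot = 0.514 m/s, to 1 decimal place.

72.4 m/s

ΔP = 1010 − 867 = 143 hPa.
V ≈ 6.3 × 143^0.626 = 6.3 × 22.348 ≈ 140.793 kt.
140.793 × 0.514 ≈ 72.37 m/s → 72.4 m/s.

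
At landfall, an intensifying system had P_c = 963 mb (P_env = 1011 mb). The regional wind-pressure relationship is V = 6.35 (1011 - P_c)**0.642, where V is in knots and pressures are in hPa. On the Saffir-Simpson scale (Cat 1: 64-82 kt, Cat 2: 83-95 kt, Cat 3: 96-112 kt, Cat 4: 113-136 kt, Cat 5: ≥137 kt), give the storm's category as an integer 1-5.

1

ΔP = 1011 − 963 = 48 mb.
V ≈ 6.35 × 48^0.642 = 6.35 × 12.00 ≈ 76 kt.
76 kt falls in the Category 1 band.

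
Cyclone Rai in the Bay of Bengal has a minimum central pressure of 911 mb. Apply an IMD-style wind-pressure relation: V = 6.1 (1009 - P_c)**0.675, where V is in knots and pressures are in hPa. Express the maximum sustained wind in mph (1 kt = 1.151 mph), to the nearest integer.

155 mph

ΔP = 1009 − 911 = 98 mb.
V ≈ 6.1 × 98^0.675 = 6.1 × 22.084 ≈ 134.712 kt.
134.712 × 1.151 ≈ 155.05 mph → 155 mph.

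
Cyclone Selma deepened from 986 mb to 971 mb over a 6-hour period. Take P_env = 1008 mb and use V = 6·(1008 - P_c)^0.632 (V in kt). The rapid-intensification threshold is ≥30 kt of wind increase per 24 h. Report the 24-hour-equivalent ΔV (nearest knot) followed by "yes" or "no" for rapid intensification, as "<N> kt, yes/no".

66 kt, yes

V₁: ΔP = 22, V ≈ 6 × 22^0.632 ≈ 42.32 kt.
V₂: ΔP = 37, V ≈ 6 × 37^0.632 ≈ 58.78 kt.
ΔV over 6 h = 16.46 kt → 24 h equivalent = 16.46 × 24/6 ≈ 65.84 kt.
66 kt ≥ 30 kt ⇒ rapid intensification.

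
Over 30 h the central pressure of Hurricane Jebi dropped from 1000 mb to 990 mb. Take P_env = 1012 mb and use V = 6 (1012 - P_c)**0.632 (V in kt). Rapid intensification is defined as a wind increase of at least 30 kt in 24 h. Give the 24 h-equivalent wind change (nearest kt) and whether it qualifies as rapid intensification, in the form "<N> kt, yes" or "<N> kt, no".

11 kt, no

V₁: ΔP = 12, V ≈ 6 × 12^0.632 ≈ 28.85 kt.
V₂: ΔP = 22, V ≈ 6 × 22^0.632 ≈ 42.32 kt.
ΔV over 30 h = 13.47 kt → 24 h equivalent = 13.47 × 24/30 ≈ 10.78 kt.
11 kt < 30 kt ⇒ not rapid intensification.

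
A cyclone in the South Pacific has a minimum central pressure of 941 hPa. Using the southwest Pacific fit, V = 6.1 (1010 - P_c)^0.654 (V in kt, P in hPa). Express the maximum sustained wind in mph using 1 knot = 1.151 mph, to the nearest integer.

ΔP = 1010 − 941 = 69 hPa.
V ≈ 6.1 × 69^0.654 = 6.1 × 15.944 ≈ 97.261 kt.
97.261 × 1.151 ≈ 111.95 mph → 112 mph.

112 mph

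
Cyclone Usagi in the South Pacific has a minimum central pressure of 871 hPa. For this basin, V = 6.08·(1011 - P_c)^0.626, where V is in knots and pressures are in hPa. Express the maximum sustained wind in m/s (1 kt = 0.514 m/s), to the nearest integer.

ΔP = 1011 − 871 = 140 hPa.
V ≈ 6.08 × 140^0.626 = 6.08 × 22.053 ≈ 134.085 kt.
134.085 × 0.514 ≈ 68.92 m/s → 69 m/s.

69 m/s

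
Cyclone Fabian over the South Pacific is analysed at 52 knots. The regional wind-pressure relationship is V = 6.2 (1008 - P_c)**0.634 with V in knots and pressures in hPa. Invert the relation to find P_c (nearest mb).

ΔP = (V / 6.2)^(1/0.634) = (52/6.2)^1.577.
52/6.2 = 8.387; 8.387^1.577 ≈ 28.63 mb.
P_c = 1008 − 28.63 = 979.37 ≈ 979 mb.

979 mb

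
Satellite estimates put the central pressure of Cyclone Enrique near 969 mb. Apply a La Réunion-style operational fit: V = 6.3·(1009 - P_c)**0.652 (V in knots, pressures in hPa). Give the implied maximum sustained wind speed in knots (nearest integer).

ΔP = 1009 − 969 = 40 mb.
40^0.652 ≈ 11.080.
V ≈ 6.3 × 11.080 ≈ 69.8 kt.

70 kt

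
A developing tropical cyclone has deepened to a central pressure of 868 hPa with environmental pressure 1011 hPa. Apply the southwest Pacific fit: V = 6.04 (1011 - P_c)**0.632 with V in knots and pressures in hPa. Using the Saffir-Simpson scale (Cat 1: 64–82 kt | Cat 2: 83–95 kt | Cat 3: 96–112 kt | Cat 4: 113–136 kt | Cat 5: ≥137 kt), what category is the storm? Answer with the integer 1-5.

5

ΔP = 1011 − 868 = 143 hPa.
V ≈ 6.04 × 143^0.632 = 6.04 × 23.02 ≈ 139 kt.
139 kt falls in the Category 5 band.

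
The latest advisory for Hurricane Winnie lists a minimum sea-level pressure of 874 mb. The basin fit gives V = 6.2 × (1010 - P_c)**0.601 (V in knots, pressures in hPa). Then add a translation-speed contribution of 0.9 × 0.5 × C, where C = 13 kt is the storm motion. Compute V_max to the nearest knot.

ΔP = 1010 − 874 = 136 mb.
136^0.601 ≈ 19.154.
V ≈ 6.2 × 19.154 ≈ 118.8 kt.
Translation term: 0.9 × 0.5 × 13 = 5.85 kt.
Corrected V ≈ 124.65 kt → 125 kt.

125 kt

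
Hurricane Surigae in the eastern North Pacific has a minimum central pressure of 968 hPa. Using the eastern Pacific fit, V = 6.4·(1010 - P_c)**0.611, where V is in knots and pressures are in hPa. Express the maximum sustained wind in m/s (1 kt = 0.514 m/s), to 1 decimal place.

32.3 m/s

ΔP = 1010 − 968 = 42 hPa.
V ≈ 6.4 × 42^0.611 = 6.4 × 9.813 ≈ 62.804 kt.
62.804 × 0.514 ≈ 32.28 m/s → 32.3 m/s.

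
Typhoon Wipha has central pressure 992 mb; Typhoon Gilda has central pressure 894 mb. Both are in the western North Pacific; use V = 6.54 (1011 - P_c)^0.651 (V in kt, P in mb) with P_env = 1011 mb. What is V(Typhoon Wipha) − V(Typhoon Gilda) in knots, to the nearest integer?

-101 kt

Typhoon Wipha: ΔP = 19; V ≈ 6.54 × 19^0.651 ≈ 44.47 kt.
Typhoon Gilda: ΔP = 117; V ≈ 6.54 × 117^0.651 ≈ 145.20 kt.
Difference ≈ 44.47 − 145.20 = -100.73 → -101 kt.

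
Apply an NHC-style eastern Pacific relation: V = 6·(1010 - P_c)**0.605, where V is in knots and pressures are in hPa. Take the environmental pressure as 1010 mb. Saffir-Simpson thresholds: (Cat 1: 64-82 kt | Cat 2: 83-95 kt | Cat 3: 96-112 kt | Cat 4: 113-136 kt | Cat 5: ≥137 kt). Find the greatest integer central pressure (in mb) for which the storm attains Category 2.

933 mb

Category 2 begins at V = 83 kt.
Required ΔP = (83/6)^(1/0.605) = 13.833^1.653 ≈ 76.88 mb.
P_c ≤ 1010 − 76.88 = 933.12, so the highest integer P_c is 933 mb.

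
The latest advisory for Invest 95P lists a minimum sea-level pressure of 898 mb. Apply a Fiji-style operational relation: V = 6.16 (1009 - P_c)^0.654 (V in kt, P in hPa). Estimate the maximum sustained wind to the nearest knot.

ΔP = 1009 − 898 = 111 mb.
111^0.654 ≈ 21.759.
V ≈ 6.16 × 21.759 ≈ 134.0 kt.

134 kt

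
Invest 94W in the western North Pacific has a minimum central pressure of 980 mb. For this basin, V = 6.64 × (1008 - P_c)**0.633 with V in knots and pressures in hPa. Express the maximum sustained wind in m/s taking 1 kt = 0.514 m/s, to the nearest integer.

ΔP = 1008 − 980 = 28 mb.
V ≈ 6.64 × 28^0.633 = 6.64 × 8.242 ≈ 54.729 kt.
54.729 × 0.514 ≈ 28.13 m/s → 28 m/s.

28 m/s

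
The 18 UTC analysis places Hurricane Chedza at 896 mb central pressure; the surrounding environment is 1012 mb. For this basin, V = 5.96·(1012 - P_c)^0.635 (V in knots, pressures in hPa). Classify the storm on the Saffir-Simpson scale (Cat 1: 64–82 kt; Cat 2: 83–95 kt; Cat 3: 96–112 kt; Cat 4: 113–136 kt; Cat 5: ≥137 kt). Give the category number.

ΔP = 1012 − 896 = 116 mb.
V ≈ 5.96 × 116^0.635 = 5.96 × 20.46 ≈ 122 kt.
122 kt falls in the Category 4 band.

4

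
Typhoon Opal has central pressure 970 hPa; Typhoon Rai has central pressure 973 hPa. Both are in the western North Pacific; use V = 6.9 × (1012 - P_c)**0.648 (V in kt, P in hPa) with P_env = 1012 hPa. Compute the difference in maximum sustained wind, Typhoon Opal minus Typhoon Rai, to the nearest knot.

4 kt

Typhoon Opal: ΔP = 42; V ≈ 6.9 × 42^0.648 ≈ 77.75 kt.
Typhoon Rai: ΔP = 39; V ≈ 6.9 × 39^0.648 ≈ 74.11 kt.
Difference ≈ 77.75 − 74.11 = 3.64 → 4 kt.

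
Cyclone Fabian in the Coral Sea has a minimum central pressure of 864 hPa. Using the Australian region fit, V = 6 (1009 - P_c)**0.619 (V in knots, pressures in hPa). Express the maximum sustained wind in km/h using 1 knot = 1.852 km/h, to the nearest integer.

ΔP = 1009 − 864 = 145 hPa.
V ≈ 6 × 145^0.619 = 6 × 21.771 ≈ 130.629 kt.
130.629 × 1.852 ≈ 241.92 km/h → 242 km/h.

242 km/h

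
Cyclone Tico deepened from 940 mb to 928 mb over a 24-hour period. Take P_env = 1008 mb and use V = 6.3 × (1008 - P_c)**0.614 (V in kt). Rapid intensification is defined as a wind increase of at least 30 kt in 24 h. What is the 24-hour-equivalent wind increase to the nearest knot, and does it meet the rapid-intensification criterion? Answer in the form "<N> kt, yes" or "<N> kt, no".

V₁: ΔP = 68, V ≈ 6.3 × 68^0.614 ≈ 84.04 kt.
V₂: ΔP = 80, V ≈ 6.3 × 80^0.614 ≈ 92.86 kt.
ΔV over 24 h = 8.82 kt → 24 h equivalent = 8.82 × 24/24 ≈ 8.82 kt.
9 kt < 30 kt ⇒ not rapid intensification.

9 kt, no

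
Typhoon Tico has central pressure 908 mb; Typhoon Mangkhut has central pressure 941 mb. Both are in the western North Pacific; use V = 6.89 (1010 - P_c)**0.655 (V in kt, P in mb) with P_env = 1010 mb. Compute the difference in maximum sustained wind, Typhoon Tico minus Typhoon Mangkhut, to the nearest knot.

Typhoon Tico: ΔP = 102; V ≈ 6.89 × 102^0.655 ≈ 142.51 kt.
Typhoon Mangkhut: ΔP = 69; V ≈ 6.89 × 69^0.655 ≈ 110.32 kt.
Difference ≈ 142.51 − 110.32 = 32.19 → 32 kt.

32 kt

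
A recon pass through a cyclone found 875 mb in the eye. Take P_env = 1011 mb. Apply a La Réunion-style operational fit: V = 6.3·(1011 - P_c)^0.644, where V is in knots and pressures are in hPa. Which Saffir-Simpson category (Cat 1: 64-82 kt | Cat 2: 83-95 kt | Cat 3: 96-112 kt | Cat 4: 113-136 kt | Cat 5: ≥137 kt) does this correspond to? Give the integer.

ΔP = 1011 − 875 = 136 mb.
V ≈ 6.3 × 136^0.644 = 6.3 × 23.66 ≈ 149 kt.
149 kt falls in the Category 5 band.

5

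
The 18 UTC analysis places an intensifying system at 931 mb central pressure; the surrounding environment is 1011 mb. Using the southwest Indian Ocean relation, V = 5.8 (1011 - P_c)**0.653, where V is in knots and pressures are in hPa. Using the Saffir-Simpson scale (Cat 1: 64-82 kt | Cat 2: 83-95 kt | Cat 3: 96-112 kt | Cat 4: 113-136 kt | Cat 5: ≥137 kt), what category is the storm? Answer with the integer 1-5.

ΔP = 1011 − 931 = 80 mb.
V ≈ 5.8 × 80^0.653 = 5.8 × 17.49 ≈ 101 kt.
101 kt falls in the Category 3 band.

3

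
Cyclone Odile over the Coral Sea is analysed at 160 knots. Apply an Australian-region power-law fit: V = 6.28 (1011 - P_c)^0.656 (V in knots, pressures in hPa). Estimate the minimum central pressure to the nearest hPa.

ΔP = (V / 6.28)^(1/0.656) = (160/6.28)^1.524.
160/6.28 = 25.478; 25.478^1.524 ≈ 139.17 hPa.
P_c = 1011 − 139.17 = 871.83 ≈ 872 hPa.

872 hPa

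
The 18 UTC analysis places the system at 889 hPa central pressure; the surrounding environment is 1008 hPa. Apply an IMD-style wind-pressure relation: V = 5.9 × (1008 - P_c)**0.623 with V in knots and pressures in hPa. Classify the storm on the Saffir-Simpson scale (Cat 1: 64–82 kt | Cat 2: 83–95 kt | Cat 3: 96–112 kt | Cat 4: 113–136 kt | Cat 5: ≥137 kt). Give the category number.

ΔP = 1008 − 889 = 119 hPa.
V ≈ 5.9 × 119^0.623 = 5.9 × 19.64 ≈ 116 kt.
116 kt falls in the Category 4 band.

4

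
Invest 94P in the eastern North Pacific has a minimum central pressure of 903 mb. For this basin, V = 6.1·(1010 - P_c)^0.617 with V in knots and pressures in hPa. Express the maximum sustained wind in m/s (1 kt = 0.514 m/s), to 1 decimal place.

ΔP = 1010 − 903 = 107 mb.
V ≈ 6.1 × 107^0.617 = 6.1 × 17.870 ≈ 109.008 kt.
109.008 × 0.514 ≈ 56.03 m/s → 56.0 m/s.

56.0 m/s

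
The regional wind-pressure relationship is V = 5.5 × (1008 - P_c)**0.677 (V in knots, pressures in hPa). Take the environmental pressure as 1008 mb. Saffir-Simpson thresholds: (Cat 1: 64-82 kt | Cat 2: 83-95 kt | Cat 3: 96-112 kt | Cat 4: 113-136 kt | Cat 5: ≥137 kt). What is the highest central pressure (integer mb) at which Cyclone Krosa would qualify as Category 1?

Category 1 begins at V = 64 kt.
Required ΔP = (64/5.5)^(1/0.677) = 11.636^1.477 ≈ 37.53 mb.
P_c ≤ 1008 − 37.53 = 970.47, so the highest integer P_c is 970 mb.

970 mb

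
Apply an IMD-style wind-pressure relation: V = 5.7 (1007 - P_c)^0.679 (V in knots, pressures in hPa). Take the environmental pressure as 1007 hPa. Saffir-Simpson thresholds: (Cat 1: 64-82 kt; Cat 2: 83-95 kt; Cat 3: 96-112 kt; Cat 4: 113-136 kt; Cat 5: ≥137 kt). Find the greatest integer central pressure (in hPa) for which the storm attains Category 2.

Category 2 begins at V = 83 kt.
Required ΔP = (83/5.7)^(1/0.679) = 14.561^1.473 ≈ 51.65 hPa.
P_c ≤ 1007 − 51.65 = 955.35, so the highest integer P_c is 955 hPa.

955 hPa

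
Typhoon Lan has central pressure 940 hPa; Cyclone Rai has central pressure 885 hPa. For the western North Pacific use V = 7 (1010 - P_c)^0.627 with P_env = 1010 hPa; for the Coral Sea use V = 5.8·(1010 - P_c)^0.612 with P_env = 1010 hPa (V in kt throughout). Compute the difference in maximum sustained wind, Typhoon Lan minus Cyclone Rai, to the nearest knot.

Typhoon Lan: ΔP = 70; V ≈ 7 × 70^0.627 ≈ 100.46 kt.
Cyclone Rai: ΔP = 125; V ≈ 5.8 × 125^0.612 ≈ 111.36 kt.
Difference ≈ 100.46 − 111.36 = -10.90 → -11 kt.

-11 kt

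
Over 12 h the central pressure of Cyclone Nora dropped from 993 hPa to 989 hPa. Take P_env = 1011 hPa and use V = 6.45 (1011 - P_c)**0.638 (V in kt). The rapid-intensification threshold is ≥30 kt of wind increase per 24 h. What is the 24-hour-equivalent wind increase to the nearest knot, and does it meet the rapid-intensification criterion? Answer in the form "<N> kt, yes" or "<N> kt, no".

11 kt, no

V₁: ΔP = 18, V ≈ 6.45 × 18^0.638 ≈ 40.78 kt.
V₂: ΔP = 22, V ≈ 6.45 × 22^0.638 ≈ 46.35 kt.
ΔV over 12 h = 5.57 kt → 24 h equivalent = 5.57 × 24/12 ≈ 11.14 kt.
11 kt < 30 kt ⇒ not rapid intensification.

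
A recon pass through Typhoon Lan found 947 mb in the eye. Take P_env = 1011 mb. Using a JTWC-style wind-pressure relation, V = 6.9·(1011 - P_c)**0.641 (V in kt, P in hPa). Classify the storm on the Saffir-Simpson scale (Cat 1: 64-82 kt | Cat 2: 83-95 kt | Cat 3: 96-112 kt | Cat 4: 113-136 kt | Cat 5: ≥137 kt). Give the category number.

ΔP = 1011 − 947 = 64 mb.
V ≈ 6.9 × 64^0.641 = 6.9 × 14.38 ≈ 99 kt.
99 kt falls in the Category 3 band.

3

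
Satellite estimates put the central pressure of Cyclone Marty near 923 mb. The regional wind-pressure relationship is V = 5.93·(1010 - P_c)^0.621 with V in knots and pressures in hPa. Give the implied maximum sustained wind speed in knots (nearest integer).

95 kt

ΔP = 1010 − 923 = 87 mb.
87^0.621 ≈ 16.012.
V ≈ 5.93 × 16.012 ≈ 95.0 kt.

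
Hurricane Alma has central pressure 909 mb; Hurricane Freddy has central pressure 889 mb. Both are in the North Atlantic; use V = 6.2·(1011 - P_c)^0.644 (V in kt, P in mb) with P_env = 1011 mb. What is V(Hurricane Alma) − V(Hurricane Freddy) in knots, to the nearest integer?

-15 kt

Hurricane Alma: ΔP = 102; V ≈ 6.2 × 102^0.644 ≈ 121.88 kt.
Hurricane Freddy: ΔP = 122; V ≈ 6.2 × 122^0.644 ≈ 136.78 kt.
Difference ≈ 121.88 − 136.78 = -14.90 → -15 kt.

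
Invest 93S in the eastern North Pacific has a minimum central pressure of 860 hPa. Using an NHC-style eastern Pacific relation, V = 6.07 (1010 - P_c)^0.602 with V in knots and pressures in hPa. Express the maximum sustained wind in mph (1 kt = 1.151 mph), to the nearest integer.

ΔP = 1010 − 860 = 150 hPa.
V ≈ 6.07 × 150^0.602 = 6.07 × 20.418 ≈ 123.935 kt.
123.935 × 1.151 ≈ 142.65 mph → 143 mph.

143 mph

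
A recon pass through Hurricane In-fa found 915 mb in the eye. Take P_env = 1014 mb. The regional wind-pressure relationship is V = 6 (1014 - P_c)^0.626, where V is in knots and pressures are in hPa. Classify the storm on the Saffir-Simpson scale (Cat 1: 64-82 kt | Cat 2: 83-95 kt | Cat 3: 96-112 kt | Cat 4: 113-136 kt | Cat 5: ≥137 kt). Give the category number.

3

ΔP = 1014 − 915 = 99 mb.
V ≈ 6 × 99^0.626 = 6 × 17.75 ≈ 107 kt.
107 kt falls in the Category 3 band.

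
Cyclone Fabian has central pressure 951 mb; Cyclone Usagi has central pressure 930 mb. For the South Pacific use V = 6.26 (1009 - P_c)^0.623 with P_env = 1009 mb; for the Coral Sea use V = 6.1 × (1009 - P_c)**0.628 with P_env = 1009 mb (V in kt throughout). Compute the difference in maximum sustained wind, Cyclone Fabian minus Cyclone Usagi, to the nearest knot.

Cyclone Fabian: ΔP = 58; V ≈ 6.26 × 58^0.623 ≈ 78.56 kt.
Cyclone Usagi: ΔP = 79; V ≈ 6.1 × 79^0.628 ≈ 94.85 kt.
Difference ≈ 78.56 − 94.85 = -16.29 → -16 kt.

-16 kt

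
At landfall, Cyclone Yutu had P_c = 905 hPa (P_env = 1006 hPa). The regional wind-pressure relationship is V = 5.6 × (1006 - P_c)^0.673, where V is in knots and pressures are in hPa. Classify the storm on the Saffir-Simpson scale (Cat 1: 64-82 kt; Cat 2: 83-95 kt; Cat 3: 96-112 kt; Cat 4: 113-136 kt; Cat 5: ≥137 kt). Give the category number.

4

ΔP = 1006 − 905 = 101 hPa.
V ≈ 5.6 × 101^0.673 = 5.6 × 22.33 ≈ 125 kt.
125 kt falls in the Category 4 band.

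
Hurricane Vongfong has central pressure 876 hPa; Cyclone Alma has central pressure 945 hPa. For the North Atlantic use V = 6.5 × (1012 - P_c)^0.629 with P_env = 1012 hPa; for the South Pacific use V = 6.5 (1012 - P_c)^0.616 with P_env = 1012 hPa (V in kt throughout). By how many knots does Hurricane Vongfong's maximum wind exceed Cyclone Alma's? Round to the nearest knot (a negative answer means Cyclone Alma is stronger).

56 kt

Hurricane Vongfong: ΔP = 136; V ≈ 6.5 × 136^0.629 ≈ 142.86 kt.
Cyclone Alma: ΔP = 67; V ≈ 6.5 × 67^0.616 ≈ 86.65 kt.
Difference ≈ 142.86 − 86.65 = 56.21 → 56 kt.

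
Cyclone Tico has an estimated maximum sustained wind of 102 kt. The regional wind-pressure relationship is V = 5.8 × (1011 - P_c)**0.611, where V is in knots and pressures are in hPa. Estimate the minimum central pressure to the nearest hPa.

ΔP = (V / 5.8)^(1/0.611) = (102/5.8)^1.637.
102/5.8 = 17.586; 17.586^1.637 ≈ 109.13 hPa.
P_c = 1011 − 109.13 = 901.87 ≈ 902 hPa.

902 hPa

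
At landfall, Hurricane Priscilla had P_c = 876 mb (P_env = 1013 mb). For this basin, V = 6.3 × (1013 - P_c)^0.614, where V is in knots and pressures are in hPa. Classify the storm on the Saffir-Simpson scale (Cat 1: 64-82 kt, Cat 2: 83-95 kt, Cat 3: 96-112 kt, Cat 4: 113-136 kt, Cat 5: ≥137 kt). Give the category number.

4

ΔP = 1013 − 876 = 137 mb.
V ≈ 6.3 × 137^0.614 = 6.3 × 20.51 ≈ 129 kt.
129 kt falls in the Category 4 band.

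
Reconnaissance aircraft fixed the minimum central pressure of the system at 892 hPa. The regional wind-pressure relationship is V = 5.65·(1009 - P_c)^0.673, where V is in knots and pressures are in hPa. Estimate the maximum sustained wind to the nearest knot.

ΔP = 1009 − 892 = 117 hPa.
117^0.673 ≈ 24.654.
V ≈ 5.65 × 24.654 ≈ 139.3 kt.

139 kt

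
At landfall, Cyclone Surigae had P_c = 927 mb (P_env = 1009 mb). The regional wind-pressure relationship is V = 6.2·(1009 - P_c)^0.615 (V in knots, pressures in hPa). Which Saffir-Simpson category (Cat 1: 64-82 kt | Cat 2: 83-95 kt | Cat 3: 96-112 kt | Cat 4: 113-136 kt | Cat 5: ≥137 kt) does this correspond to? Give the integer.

ΔP = 1009 − 927 = 82 mb.
V ≈ 6.2 × 82^0.615 = 6.2 × 15.03 ≈ 93 kt.
93 kt falls in the Category 2 band.

2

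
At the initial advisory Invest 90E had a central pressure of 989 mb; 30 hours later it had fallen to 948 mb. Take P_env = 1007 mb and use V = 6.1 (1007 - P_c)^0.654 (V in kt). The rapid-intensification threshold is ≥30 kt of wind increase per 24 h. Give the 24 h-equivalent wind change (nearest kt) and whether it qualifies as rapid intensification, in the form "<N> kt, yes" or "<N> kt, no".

V₁: ΔP = 18, V ≈ 6.1 × 18^0.654 ≈ 40.39 kt.
V₂: ΔP = 59, V ≈ 6.1 × 59^0.654 ≈ 87.79 kt.
ΔV over 30 h = 47.40 kt → 24 h equivalent = 47.40 × 24/30 ≈ 37.92 kt.
38 kt ≥ 30 kt ⇒ rapid intensification.

38 kt, yes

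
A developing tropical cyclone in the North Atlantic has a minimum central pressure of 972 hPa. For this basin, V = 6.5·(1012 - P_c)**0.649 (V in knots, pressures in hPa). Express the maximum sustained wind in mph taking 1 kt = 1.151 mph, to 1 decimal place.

ΔP = 1012 − 972 = 40 hPa.
V ≈ 6.5 × 40^0.649 = 6.5 × 10.958 ≈ 71.228 kt.
71.228 × 1.151 ≈ 81.98 mph → 82.0 mph.

82.0 mph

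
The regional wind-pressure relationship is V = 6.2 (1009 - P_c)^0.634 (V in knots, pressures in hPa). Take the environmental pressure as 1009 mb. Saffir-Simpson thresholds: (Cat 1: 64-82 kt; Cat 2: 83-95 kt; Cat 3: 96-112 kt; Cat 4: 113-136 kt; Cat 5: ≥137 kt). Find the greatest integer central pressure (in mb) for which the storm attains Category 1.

969 mb

Category 1 begins at V = 64 kt.
Required ΔP = (64/6.2)^(1/0.634) = 10.323^1.577 ≈ 39.72 mb.
P_c ≤ 1009 − 39.72 = 969.28, so the highest integer P_c is 969 mb.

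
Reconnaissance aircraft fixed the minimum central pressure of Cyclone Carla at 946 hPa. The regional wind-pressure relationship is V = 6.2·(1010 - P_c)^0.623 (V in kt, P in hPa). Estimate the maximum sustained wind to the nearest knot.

83 kt

ΔP = 1010 − 946 = 64 hPa.
64^0.623 ≈ 13.343.
V ≈ 6.2 × 13.343 ≈ 82.7 kt.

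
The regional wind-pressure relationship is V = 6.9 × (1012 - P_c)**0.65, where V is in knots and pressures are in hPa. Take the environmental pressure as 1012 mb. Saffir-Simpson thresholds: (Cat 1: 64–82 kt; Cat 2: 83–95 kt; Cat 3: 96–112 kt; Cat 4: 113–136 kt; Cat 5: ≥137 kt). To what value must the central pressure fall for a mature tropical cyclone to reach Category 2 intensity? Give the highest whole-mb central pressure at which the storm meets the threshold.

966 mb

Category 2 begins at V = 83 kt.
Required ΔP = (83/6.9)^(1/0.65) = 12.029^1.538 ≈ 45.91 mb.
P_c ≤ 1012 − 45.91 = 966.09, so the highest integer P_c is 966 mb.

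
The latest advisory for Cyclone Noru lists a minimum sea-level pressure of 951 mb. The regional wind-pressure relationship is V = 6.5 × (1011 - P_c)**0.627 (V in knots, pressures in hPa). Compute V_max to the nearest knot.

ΔP = 1011 − 951 = 60 mb.
60^0.627 ≈ 13.029.
V ≈ 6.5 × 13.029 ≈ 84.7 kt.

85 kt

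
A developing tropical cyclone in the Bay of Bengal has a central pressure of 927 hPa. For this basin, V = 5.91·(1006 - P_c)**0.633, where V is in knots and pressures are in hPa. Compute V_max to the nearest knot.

ΔP = 1006 − 927 = 79 hPa.
79^0.633 ≈ 15.893.
V ≈ 5.91 × 15.893 ≈ 93.9 kt.

94 kt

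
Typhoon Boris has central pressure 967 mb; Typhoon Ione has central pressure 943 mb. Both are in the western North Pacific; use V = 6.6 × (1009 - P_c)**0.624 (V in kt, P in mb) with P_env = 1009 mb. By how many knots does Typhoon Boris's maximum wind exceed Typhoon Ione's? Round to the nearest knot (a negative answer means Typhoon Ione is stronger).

-22 kt

Typhoon Boris: ΔP = 42; V ≈ 6.6 × 42^0.624 ≈ 67.99 kt.
Typhoon Ione: ΔP = 66; V ≈ 6.6 × 66^0.624 ≈ 90.14 kt.
Difference ≈ 67.99 − 90.14 = -22.15 → -22 kt.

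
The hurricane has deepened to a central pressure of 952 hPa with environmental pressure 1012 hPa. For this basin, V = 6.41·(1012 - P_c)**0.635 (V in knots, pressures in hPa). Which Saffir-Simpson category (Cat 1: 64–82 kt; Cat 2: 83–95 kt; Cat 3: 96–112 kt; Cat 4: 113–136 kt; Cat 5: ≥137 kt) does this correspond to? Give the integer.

ΔP = 1012 − 952 = 60 hPa.
V ≈ 6.41 × 60^0.635 = 6.41 × 13.46 ≈ 86 kt.
86 kt falls in the Category 2 band.

2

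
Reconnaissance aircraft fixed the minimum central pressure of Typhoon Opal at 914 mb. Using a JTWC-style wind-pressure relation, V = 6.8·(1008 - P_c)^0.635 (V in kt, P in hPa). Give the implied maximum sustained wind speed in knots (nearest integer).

122 kt

ΔP = 1008 − 914 = 94 mb.
94^0.635 ≈ 17.903.
V ≈ 6.8 × 17.903 ≈ 121.7 kt.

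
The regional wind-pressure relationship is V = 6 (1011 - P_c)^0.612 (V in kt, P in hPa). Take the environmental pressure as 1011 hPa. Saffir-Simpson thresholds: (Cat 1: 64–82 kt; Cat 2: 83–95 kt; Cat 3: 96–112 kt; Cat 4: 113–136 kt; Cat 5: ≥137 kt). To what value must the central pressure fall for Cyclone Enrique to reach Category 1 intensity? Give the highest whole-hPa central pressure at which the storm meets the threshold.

Category 1 begins at V = 64 kt.
Required ΔP = (64/6)^(1/0.612) = 10.667^1.634 ≈ 47.84 hPa.
P_c ≤ 1011 − 47.84 = 963.16, so the highest integer P_c is 963 hPa.

963 hPa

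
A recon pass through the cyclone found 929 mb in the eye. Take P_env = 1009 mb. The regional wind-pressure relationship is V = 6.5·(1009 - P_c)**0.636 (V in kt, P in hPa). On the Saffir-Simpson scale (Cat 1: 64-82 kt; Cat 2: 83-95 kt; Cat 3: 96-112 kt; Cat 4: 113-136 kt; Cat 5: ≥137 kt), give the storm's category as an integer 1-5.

ΔP = 1009 − 929 = 80 mb.
V ≈ 6.5 × 80^0.636 = 6.5 × 16.23 ≈ 106 kt.
106 kt falls in the Category 3 band.

3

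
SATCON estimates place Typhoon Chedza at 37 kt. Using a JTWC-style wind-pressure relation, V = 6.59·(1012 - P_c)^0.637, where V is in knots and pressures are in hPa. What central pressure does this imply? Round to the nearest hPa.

ΔP = (V / 6.59)^(1/0.637) = (37/6.59)^1.570.
37/6.59 = 5.615; 5.615^1.570 ≈ 15.01 hPa.
P_c = 1012 − 15.01 = 996.99 ≈ 997 hPa.

997 hPa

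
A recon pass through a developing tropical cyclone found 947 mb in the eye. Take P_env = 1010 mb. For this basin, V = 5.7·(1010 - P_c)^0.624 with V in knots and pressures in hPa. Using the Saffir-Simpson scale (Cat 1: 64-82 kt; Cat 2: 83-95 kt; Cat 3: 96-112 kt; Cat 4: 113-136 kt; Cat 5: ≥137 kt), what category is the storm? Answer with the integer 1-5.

ΔP = 1010 − 947 = 63 mb.
V ≈ 5.7 × 63^0.624 = 5.7 × 13.27 ≈ 76 kt.
76 kt falls in the Category 1 band.

1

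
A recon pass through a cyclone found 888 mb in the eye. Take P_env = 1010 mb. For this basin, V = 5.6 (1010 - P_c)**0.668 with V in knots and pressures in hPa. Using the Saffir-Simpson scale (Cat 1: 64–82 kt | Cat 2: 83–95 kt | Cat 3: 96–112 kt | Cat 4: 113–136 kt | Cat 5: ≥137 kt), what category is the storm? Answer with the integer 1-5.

5

ΔP = 1010 − 888 = 122 mb.
V ≈ 5.6 × 122^0.668 = 5.6 × 24.76 ≈ 139 kt.
139 kt falls in the Category 5 band.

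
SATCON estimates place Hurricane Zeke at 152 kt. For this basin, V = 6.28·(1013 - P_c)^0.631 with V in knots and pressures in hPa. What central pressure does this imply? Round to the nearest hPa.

857 hPa

ΔP = (V / 6.28)^(1/0.631) = (152/6.28)^1.585.
152/6.28 = 24.204; 24.204^1.585 ≈ 156.01 hPa.
P_c = 1013 − 156.01 = 856.99 ≈ 857 hPa.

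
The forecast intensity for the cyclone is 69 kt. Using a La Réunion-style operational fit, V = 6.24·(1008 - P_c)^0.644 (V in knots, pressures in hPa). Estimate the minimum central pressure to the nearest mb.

966 mb

ΔP = (V / 6.24)^(1/0.644) = (69/6.24)^1.553.
69/6.24 = 11.058; 11.058^1.553 ≈ 41.74 mb.
P_c = 1008 − 41.74 = 966.26 ≈ 966 mb.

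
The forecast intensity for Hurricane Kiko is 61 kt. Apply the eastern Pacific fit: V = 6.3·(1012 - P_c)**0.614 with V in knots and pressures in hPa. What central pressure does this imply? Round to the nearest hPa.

972 hPa

ΔP = (V / 6.3)^(1/0.614) = (61/6.3)^1.629.
61/6.3 = 9.683; 9.683^1.629 ≈ 40.35 hPa.
P_c = 1012 − 40.35 = 971.65 ≈ 972 hPa.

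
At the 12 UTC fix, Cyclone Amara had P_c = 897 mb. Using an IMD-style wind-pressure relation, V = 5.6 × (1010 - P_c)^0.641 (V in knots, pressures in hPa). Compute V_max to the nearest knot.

ΔP = 1010 − 897 = 113 mb.
113^0.641 ≈ 20.703.
V ≈ 5.6 × 20.703 ≈ 115.9 kt.

116 kt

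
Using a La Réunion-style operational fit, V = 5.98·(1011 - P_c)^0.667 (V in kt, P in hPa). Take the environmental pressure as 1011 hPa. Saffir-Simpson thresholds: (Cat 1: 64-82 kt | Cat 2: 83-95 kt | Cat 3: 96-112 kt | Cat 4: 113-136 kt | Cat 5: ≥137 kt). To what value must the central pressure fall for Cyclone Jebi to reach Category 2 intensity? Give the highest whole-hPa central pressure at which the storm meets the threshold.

Category 2 begins at V = 83 kt.
Required ΔP = (83/5.98)^(1/0.667) = 13.880^1.499 ≈ 51.61 hPa.
P_c ≤ 1011 − 51.61 = 959.39, so the highest integer P_c is 959 hPa.

959 hPa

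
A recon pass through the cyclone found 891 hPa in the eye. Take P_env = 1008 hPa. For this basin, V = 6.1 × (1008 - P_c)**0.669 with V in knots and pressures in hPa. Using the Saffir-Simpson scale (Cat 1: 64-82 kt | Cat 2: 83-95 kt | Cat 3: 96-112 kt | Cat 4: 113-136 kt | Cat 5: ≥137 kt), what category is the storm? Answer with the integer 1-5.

ΔP = 1008 − 891 = 117 hPa.
V ≈ 6.1 × 117^0.669 = 6.1 × 24.19 ≈ 148 kt.
148 kt falls in the Category 5 band.

5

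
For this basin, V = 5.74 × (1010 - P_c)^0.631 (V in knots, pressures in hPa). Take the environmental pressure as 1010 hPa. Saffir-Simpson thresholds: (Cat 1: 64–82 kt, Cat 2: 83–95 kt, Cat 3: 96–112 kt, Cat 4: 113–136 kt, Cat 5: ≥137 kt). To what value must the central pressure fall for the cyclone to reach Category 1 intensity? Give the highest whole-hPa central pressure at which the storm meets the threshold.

Category 1 begins at V = 64 kt.
Required ΔP = (64/5.74)^(1/0.631) = 11.150^1.585 ≈ 45.68 hPa.
P_c ≤ 1010 − 45.68 = 964.32, so the highest integer P_c is 964 hPa.

964 hPa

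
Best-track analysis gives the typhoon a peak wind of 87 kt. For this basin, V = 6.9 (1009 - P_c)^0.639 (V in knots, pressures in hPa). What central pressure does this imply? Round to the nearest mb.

956 mb

ΔP = (V / 6.9)^(1/0.639) = (87/6.9)^1.565.
87/6.9 = 12.609; 12.609^1.565 ≈ 52.78 mb.
P_c = 1009 − 52.78 = 956.22 ≈ 956 mb.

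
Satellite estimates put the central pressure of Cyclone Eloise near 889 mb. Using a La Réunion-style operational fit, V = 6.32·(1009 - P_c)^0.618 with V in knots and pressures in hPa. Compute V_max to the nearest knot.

ΔP = 1009 − 889 = 120 mb.
120^0.618 ≈ 19.272.
V ≈ 6.32 × 19.272 ≈ 121.8 kt.

122 kt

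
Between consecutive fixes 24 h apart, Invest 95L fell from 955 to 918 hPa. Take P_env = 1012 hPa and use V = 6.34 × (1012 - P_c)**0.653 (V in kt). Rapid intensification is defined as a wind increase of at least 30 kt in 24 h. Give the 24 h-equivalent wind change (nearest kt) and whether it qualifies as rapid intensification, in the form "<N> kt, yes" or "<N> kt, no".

V₁: ΔP = 57, V ≈ 6.34 × 57^0.653 ≈ 88.85 kt.
V₂: ΔP = 94, V ≈ 6.34 × 94^0.653 ≈ 123.18 kt.
ΔV over 24 h = 34.33 kt → 24 h equivalent = 34.33 × 24/24 ≈ 34.33 kt.
34 kt ≥ 30 kt ⇒ rapid intensification.

34 kt, yes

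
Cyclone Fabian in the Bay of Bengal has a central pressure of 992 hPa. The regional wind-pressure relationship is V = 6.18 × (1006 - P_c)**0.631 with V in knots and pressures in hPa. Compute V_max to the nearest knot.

ΔP = 1006 − 992 = 14 hPa.
14^0.631 ≈ 5.287.
V ≈ 6.18 × 5.287 ≈ 32.7 kt.

33 kt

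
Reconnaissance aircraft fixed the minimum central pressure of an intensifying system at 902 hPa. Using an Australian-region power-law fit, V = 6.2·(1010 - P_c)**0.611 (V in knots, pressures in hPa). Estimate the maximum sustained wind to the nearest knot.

108 kt

ΔP = 1010 − 902 = 108 hPa.
108^0.611 ≈ 17.475.
V ≈ 6.2 × 17.475 ≈ 108.3 kt.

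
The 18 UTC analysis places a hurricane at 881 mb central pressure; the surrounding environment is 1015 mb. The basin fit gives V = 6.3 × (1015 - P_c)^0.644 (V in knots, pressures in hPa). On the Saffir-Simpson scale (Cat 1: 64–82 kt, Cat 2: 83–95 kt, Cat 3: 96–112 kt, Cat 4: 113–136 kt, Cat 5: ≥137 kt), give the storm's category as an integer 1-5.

5

ΔP = 1015 − 881 = 134 mb.
V ≈ 6.3 × 134^0.644 = 6.3 × 23.43 ≈ 148 kt.
148 kt falls in the Category 5 band.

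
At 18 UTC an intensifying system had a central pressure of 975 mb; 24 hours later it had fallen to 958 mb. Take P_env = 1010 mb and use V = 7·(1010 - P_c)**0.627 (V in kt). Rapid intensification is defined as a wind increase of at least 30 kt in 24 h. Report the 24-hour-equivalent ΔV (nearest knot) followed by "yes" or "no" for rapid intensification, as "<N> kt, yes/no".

18 kt, no

V₁: ΔP = 35, V ≈ 7 × 35^0.627 ≈ 65.05 kt.
V₂: ΔP = 52, V ≈ 7 × 52^0.627 ≈ 83.37 kt.
ΔV over 24 h = 18.32 kt → 24 h equivalent = 18.32 × 24/24 ≈ 18.32 kt.
18 kt < 30 kt ⇒ not rapid intensification.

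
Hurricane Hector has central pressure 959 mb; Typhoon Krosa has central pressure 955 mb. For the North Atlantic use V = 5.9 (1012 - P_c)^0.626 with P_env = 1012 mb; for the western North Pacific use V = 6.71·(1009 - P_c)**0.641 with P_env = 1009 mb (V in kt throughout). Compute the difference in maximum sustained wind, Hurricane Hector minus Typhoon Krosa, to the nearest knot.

-16 kt

Hurricane Hector: ΔP = 53; V ≈ 5.9 × 53^0.626 ≈ 70.84 kt.
Typhoon Krosa: ΔP = 54; V ≈ 6.71 × 54^0.641 ≈ 86.53 kt.
Difference ≈ 70.84 − 86.53 = -15.69 → -16 kt.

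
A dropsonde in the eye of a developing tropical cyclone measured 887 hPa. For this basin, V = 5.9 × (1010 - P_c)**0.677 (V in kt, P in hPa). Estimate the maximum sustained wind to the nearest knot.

153 kt

ΔP = 1010 − 887 = 123 hPa.
123^0.677 ≈ 25.994.
V ≈ 5.9 × 25.994 ≈ 153.4 kt.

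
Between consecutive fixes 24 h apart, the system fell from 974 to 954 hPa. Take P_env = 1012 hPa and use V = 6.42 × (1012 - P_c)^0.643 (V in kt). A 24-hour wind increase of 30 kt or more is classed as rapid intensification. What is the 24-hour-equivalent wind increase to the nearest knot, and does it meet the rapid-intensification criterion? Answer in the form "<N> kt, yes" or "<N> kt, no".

21 kt, no

V₁: ΔP = 38, V ≈ 6.42 × 38^0.643 ≈ 66.58 kt.
V₂: ΔP = 58, V ≈ 6.42 × 58^0.643 ≈ 87.38 kt.
ΔV over 24 h = 20.80 kt → 24 h equivalent = 20.80 × 24/24 ≈ 20.80 kt.
21 kt < 30 kt ⇒ not rapid intensification.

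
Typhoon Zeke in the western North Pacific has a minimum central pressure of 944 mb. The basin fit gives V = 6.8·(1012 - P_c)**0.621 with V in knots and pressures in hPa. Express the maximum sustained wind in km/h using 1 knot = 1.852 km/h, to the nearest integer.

173 km/h

ΔP = 1012 − 944 = 68 mb.
V ≈ 6.8 × 68^0.621 = 6.8 × 13.740 ≈ 93.432 kt.
93.432 × 1.852 ≈ 173.04 km/h → 173 km/h.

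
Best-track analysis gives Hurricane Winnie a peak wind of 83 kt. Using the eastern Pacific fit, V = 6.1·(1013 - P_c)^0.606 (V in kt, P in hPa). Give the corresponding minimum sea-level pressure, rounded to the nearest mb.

ΔP = (V / 6.1)^(1/0.606) = (83/6.1)^1.650.
83/6.1 = 13.607; 13.607^1.650 ≈ 74.28 mb.
P_c = 1013 − 74.28 = 938.72 ≈ 939 mb.

939 mb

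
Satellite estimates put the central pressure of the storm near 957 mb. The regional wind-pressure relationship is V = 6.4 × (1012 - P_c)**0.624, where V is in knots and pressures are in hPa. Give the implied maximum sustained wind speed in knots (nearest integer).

ΔP = 1012 − 957 = 55 mb.
55^0.624 ≈ 12.190.
V ≈ 6.4 × 12.190 ≈ 78.0 kt.

78 kt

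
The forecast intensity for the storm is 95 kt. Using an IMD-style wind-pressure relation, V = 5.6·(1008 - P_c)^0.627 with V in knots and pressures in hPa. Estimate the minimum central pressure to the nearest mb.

917 mb

ΔP = (V / 5.6)^(1/0.627) = (95/5.6)^1.595.
95/5.6 = 16.964; 16.964^1.595 ≈ 91.41 mb.
P_c = 1008 − 91.41 = 916.59 ≈ 917 mb.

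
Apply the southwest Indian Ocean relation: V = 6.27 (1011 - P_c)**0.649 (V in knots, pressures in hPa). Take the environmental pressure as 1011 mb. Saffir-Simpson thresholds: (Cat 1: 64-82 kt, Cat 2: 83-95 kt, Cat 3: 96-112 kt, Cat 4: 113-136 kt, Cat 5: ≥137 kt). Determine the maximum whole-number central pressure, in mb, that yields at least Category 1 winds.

Category 1 begins at V = 64 kt.
Required ΔP = (64/6.27)^(1/0.649) = 10.207^1.541 ≈ 35.86 mb.
P_c ≤ 1011 − 35.86 = 975.14, so the highest integer P_c is 975 mb.

975 mb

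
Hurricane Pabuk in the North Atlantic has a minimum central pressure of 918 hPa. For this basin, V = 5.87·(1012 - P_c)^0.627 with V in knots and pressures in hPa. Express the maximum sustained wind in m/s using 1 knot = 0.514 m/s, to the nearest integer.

ΔP = 1012 − 918 = 94 hPa.
V ≈ 5.87 × 94^0.627 = 5.87 × 17.264 ≈ 101.342 kt.
101.342 × 0.514 ≈ 52.09 m/s → 52 m/s.

52 m/s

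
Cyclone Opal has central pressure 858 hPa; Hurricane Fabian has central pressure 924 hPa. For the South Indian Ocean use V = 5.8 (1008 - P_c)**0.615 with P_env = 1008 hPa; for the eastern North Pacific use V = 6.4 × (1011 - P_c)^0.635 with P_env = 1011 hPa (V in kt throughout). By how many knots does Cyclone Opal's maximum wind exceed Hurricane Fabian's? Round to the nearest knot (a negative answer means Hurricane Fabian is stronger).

17 kt

Cyclone Opal: ΔP = 150; V ≈ 5.8 × 150^0.615 ≈ 126.39 kt.
Hurricane Fabian: ΔP = 87; V ≈ 6.4 × 87^0.635 ≈ 109.09 kt.
Difference ≈ 126.39 − 109.09 = 17.30 → 17 kt.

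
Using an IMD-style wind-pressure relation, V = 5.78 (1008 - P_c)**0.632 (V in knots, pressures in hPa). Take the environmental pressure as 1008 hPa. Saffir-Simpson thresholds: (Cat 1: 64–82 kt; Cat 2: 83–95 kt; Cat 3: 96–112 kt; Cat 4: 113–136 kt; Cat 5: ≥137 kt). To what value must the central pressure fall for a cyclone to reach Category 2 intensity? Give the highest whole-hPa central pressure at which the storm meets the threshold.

940 hPa

Category 2 begins at V = 83 kt.
Required ΔP = (83/5.78)^(1/0.632) = 14.360^1.582 ≈ 67.75 hPa.
P_c ≤ 1008 − 67.75 = 940.25, so the highest integer P_c is 940 hPa.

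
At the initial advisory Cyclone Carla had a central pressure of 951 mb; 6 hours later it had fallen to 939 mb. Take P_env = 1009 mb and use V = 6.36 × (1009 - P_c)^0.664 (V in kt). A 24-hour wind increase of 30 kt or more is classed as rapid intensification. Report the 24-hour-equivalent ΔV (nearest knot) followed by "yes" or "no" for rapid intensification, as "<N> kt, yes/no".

V₁: ΔP = 58, V ≈ 6.36 × 58^0.664 ≈ 94.27 kt.
V₂: ΔP = 70, V ≈ 6.36 × 70^0.664 ≈ 106.81 kt.
ΔV over 6 h = 12.54 kt → 24 h equivalent = 12.54 × 24/6 ≈ 50.16 kt.
50 kt ≥ 30 kt ⇒ rapid intensification.

50 kt, yes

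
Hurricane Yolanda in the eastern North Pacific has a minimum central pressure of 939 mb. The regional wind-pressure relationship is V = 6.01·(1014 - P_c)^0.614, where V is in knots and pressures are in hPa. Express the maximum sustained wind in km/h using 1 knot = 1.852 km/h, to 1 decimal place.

157.7 km/h

ΔP = 1014 − 939 = 75 mb.
V ≈ 6.01 × 75^0.614 = 6.01 × 14.167 ≈ 85.146 kt.
85.146 × 1.852 ≈ 157.69 km/h → 157.7 km/h.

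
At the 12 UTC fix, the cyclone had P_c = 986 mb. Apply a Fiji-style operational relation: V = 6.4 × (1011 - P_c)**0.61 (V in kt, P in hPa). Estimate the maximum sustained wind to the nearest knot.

ΔP = 1011 − 986 = 25 mb.
25^0.61 ≈ 7.124.
V ≈ 6.4 × 7.124 ≈ 45.6 kt.

46 kt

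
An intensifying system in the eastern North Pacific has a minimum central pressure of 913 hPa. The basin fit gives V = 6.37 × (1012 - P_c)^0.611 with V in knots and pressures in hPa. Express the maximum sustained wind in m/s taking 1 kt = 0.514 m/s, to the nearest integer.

54 m/s

ΔP = 1012 − 913 = 99 hPa.
V ≈ 6.37 × 99^0.611 = 6.37 × 16.570 ≈ 105.553 kt.
105.553 × 0.514 ≈ 54.25 m/s → 54 m/s.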